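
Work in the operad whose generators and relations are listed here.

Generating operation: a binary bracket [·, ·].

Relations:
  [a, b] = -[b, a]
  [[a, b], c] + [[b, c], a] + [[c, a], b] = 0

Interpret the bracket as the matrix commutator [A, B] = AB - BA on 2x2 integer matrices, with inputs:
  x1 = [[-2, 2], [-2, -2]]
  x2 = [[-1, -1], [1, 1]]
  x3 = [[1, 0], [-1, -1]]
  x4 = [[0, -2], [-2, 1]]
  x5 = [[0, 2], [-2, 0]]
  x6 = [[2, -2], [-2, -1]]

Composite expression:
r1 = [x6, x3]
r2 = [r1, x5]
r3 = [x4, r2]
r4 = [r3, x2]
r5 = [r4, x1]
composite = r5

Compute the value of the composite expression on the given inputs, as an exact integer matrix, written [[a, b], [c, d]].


[[256, 0], [0, -256]]


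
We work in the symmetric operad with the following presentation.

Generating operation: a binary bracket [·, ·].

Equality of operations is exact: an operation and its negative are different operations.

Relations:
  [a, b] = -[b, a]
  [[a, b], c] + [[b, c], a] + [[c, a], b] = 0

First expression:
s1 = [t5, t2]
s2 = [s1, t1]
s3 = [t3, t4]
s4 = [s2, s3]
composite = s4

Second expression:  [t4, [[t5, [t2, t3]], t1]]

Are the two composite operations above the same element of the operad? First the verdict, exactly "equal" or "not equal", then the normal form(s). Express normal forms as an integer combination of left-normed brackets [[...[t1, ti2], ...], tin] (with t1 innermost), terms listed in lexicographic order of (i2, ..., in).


not equal: they reduce to [[[[t1, t2], t5], t3], t4] - [[[[t1, t2], t5], t4], t3] - [[[[t1, t5], t2], t3], t4] + [[[[t1, t5], t2], t4], t3] and -[[[[t1, t2], t3], t5], t4] + [[[[t1, t3], t2], t5], t4] + [[[[t1, t5], t2], t3], t4] - [[[[t1, t5], t3], t2], t4]

The first expression reduces to [[[[t1, t2], t5], t3], t4] - [[[[t1, t2], t5], t4], t3] - [[[[t1, t5], t2], t3], t4] + [[[[t1, t5], t2], t4], t3]
The second expression reduces to -[[[[t1, t2], t3], t5], t4] + [[[[t1, t3], t2], t5], t4] + [[[[t1, t5], t2], t3], t4] - [[[[t1, t5], t3], t2], t4]
Different reductions; not equal.


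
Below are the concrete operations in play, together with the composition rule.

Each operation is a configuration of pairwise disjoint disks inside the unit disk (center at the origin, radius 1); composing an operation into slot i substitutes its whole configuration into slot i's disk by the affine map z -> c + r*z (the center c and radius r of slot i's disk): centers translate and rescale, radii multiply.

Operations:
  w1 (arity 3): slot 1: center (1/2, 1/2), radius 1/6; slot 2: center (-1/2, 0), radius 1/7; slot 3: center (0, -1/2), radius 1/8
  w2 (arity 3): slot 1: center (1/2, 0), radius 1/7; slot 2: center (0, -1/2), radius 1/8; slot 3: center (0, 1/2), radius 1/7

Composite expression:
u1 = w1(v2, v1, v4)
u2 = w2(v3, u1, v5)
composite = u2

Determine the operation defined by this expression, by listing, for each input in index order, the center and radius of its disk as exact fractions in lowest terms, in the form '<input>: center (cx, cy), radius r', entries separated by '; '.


v1: center (-1/16, -1/2), radius 1/56; v2: center (1/16, -7/16), radius 1/48; v3: center (1/2, 0), radius 1/7; v4: center (0, -9/16), radius 1/64; v5: center (0, 1/2), radius 1/7

Nesting under w2 composes maps z -> c + r*z down each v-path.
input v3: composing its 1 substitution step yields center (1/2, 0), radius 1/7
input v2: composing its 2 substitution steps yields center (1/16, -7/16), radius 1/48
input v1: composing its 2 substitution steps yields center (-1/16, -1/2), radius 1/56
input v4: composing its 2 substitution steps yields center (0, -9/16), radius 1/64
input v5: composing its 1 substitution step yields center (0, 1/2), radius 1/7


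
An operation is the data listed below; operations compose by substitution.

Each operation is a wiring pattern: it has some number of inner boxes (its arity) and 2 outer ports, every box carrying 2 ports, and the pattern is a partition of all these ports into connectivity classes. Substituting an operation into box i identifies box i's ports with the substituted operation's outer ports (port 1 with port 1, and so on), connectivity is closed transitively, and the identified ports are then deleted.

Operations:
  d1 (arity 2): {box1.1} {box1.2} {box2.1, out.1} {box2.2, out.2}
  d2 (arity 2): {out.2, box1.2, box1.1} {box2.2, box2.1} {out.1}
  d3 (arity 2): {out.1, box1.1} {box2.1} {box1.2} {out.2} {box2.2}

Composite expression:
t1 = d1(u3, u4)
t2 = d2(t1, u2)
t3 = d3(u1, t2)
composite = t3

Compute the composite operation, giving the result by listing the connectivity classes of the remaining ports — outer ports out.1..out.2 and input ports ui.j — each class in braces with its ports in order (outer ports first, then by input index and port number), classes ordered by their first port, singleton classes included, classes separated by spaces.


Substituting into d3 glues patterns; closure does the rest.
through d1, on inputs (u3, u4): {out.1, u4.1} {out.2, u4.2} {u3.1} {u3.2} (out.j = stage outer ports)
through d2, on inputs (u3, u4, u2): {out.1} {out.2, u4.1, u4.2} {u2.1, u2.2} {u3.1} {u3.2} (out.j = stage outer ports)
through d3, on inputs (u1, u3, u4, u2): {out.1, u1.1} {out.2} {u1.2} {u2.1, u2.2} {u3.1} {u3.2} {u4.1, u4.2} (out.j = stage outer ports)

{out.1, u1.1} {out.2} {u1.2} {u2.1, u2.2} {u3.1} {u3.2} {u4.1, u4.2}


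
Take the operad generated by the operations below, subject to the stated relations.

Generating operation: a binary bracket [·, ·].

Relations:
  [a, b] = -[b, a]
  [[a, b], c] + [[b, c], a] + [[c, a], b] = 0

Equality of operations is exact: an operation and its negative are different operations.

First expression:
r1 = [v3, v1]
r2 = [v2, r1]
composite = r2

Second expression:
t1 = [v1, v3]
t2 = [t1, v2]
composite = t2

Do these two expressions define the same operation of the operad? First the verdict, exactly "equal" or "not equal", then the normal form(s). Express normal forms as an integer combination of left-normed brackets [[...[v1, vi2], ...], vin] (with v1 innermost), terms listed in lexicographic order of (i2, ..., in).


Reducing the first expression gives [[v1, v3], v2]
Reducing the second expression gives [[v1, v3], v2]
Identical normal forms: equal.

equal; the common form is [[v1, v3], v2]


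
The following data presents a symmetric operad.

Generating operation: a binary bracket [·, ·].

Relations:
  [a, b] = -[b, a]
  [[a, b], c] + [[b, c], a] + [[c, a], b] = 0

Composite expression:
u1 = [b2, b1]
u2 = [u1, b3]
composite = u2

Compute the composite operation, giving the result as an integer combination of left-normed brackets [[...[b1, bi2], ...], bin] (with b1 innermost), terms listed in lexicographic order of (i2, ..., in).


-[[b1, b2], b3]

Left-normed coefficients sit on the b1-initial expansion words.
Composite bracket: [[b2, b1], b3]
The bracket unfolds into 4 signed words via [a, b] = ab - ba (2^2 = 4).
The b1-initial words carry the normal form:
  word b1b2b3 has sign -1, contributing -[[b1, b2], b3]


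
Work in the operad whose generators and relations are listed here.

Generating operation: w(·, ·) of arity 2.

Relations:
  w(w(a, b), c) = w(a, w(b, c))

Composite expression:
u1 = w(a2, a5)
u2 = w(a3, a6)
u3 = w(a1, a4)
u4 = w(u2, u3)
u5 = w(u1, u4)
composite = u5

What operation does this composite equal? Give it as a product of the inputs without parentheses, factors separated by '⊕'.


a2 ⊕ a5 ⊕ a3 ⊕ a6 ⊕ a1 ⊕ a4

All parenthesizations of w agree; list the a-inputs left to right.
w(a2, a5) unparenthesizes to a2 ⊕ a5
w(a3, a6) unparenthesizes to a3 ⊕ a6
w(a1, a4) unparenthesizes to a1 ⊕ a4
w(w(a3, a6), w(a1, a4)) unparenthesizes to a3 ⊕ a6 ⊕ a1 ⊕ a4
w(w(a2, a5), w(w(a3, a6), w(a1, a4))) unparenthesizes to a2 ⊕ a5 ⊕ a3 ⊕ a6 ⊕ a1 ⊕ a4


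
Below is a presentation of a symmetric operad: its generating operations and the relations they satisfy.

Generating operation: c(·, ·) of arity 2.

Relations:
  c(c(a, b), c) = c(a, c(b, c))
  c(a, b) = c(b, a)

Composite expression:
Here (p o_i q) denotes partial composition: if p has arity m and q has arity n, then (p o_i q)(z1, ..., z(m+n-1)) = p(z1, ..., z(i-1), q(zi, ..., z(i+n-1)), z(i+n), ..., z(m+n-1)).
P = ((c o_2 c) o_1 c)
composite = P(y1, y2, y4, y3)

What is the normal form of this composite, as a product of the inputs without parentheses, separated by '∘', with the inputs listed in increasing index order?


y1 ∘ y2 ∘ y3 ∘ y4

With c associative and commutative, the y-input set is all that matters.
c(y1, y2) unparenthesizes to y1 ∘ y2
c(y4, y3) unparenthesizes to y4 ∘ y3
c(c(y1, y2), c(y4, y3)) unparenthesizes to y1 ∘ y2 ∘ y4 ∘ y3
putting the inputs in ascending order: y1 ∘ y2 ∘ y3 ∘ y4


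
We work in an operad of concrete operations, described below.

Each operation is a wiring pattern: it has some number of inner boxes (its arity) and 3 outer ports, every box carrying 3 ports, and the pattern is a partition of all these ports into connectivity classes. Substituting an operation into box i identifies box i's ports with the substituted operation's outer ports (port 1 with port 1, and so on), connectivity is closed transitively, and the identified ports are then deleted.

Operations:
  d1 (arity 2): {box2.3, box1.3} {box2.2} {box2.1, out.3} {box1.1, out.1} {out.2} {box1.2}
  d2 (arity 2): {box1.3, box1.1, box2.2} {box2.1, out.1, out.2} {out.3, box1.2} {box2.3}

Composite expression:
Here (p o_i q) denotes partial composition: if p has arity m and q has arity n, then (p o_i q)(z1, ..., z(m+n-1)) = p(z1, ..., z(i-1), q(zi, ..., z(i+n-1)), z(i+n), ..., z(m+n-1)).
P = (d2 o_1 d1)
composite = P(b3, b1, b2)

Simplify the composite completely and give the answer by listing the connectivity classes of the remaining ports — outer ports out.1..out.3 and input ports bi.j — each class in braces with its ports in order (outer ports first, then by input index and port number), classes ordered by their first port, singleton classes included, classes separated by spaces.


{out.1, out.2, b2.1} {out.3} {b1.1, b2.2, b3.1} {b1.2} {b1.3, b3.3} {b2.3} {b3.2}

Two ports join when wires chain via d2-identified ports.
the subtree at d1 composes to {out.1, b3.1} {out.2} {out.3, b1.1} {b1.2} {b1.3, b3.3} {b3.2} on (b3, b1); out.j = own outer ports
the subtree at d2 composes to {out.1, out.2, b2.1} {out.3} {b1.1, b2.2, b3.1} {b1.2} {b1.3, b3.3} {b2.3} {b3.2} on (b3, b1, b2); out.j = own outer ports


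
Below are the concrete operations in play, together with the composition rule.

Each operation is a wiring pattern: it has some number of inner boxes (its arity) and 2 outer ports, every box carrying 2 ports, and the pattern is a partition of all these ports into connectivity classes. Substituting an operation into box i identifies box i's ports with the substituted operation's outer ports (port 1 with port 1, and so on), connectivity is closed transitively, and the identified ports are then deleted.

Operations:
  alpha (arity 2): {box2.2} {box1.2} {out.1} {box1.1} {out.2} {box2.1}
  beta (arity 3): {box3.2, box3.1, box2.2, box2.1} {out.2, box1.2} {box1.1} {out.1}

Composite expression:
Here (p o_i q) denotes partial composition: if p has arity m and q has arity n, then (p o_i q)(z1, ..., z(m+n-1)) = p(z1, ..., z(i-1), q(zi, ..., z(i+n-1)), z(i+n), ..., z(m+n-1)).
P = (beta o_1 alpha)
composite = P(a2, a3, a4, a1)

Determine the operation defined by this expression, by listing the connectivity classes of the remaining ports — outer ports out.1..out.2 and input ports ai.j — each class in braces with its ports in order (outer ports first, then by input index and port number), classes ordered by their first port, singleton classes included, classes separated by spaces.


{out.1} {out.2} {a1.1, a1.2, a4.1, a4.2} {a2.1} {a2.2} {a3.1} {a3.2}

Two ports join when wires chain via beta-identified ports.
through alpha, on inputs (a2, a3): {out.1} {out.2} {a2.1} {a2.2} {a3.1} {a3.2} (out.j = stage outer ports)
through beta, on inputs (a2, a3, a4, a1): {out.1} {out.2} {a1.1, a1.2, a4.1, a4.2} {a2.1} {a2.2} {a3.1} {a3.2} (out.j = stage outer ports)


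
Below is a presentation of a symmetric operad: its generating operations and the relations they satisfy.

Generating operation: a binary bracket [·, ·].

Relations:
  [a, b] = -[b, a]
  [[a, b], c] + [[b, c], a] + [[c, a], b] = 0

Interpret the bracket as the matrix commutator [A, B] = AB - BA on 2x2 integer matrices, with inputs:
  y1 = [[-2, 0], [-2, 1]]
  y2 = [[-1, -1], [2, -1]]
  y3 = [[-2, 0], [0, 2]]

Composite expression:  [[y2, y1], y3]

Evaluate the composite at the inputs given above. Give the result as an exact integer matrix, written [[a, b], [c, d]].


[[0, -12], [24, 0]]

[y2, y1] = [[2, -3], [-6, -2]]
[[y2, y1], y3] = [[0, -12], [24, 0]]


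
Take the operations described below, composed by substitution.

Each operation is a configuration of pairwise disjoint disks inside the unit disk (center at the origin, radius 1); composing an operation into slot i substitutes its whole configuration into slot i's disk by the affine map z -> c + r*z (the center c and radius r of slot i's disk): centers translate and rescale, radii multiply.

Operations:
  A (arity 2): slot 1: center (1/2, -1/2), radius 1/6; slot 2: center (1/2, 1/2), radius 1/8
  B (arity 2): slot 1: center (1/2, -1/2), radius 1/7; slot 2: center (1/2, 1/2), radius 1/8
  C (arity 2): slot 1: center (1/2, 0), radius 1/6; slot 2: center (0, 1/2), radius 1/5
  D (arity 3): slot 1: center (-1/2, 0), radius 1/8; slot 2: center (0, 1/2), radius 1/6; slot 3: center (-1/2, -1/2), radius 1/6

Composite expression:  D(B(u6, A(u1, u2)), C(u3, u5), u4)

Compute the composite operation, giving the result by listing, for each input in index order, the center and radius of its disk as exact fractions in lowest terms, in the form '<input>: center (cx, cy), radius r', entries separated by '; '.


Each u-disk chains the slot maps above it in D; radii multiply.
input u6: applying the 2 nested substitutions gives center (-7/16, -1/16), radius 1/56
input u1: applying the 3 nested substitutions gives center (-55/128, 7/128), radius 1/384
input u2: applying the 3 nested substitutions gives center (-55/128, 9/128), radius 1/512
input u3: applying the 2 nested substitutions gives center (1/12, 1/2), radius 1/36
input u5: applying the 2 nested substitutions gives center (0, 7/12), radius 1/30
input u4: applying the 1 nested substitution gives center (-1/2, -1/2), radius 1/6

u1: center (-55/128, 7/128), radius 1/384; u2: center (-55/128, 9/128), radius 1/512; u3: center (1/12, 1/2), radius 1/36; u4: center (-1/2, -1/2), radius 1/6; u5: center (0, 7/12), radius 1/30; u6: center (-7/16, -1/16), radius 1/56


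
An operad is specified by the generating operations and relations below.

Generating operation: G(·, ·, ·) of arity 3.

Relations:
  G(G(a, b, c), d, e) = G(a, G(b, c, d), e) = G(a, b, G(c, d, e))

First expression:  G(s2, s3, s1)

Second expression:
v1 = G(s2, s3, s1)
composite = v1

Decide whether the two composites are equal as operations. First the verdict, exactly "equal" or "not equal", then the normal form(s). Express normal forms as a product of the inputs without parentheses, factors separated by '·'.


Reducing the first expression gives s2 · s3 · s1
Reducing the second expression gives s2 · s3 · s1
One common form — equal.

equal — both sides give s2 · s3 · s1


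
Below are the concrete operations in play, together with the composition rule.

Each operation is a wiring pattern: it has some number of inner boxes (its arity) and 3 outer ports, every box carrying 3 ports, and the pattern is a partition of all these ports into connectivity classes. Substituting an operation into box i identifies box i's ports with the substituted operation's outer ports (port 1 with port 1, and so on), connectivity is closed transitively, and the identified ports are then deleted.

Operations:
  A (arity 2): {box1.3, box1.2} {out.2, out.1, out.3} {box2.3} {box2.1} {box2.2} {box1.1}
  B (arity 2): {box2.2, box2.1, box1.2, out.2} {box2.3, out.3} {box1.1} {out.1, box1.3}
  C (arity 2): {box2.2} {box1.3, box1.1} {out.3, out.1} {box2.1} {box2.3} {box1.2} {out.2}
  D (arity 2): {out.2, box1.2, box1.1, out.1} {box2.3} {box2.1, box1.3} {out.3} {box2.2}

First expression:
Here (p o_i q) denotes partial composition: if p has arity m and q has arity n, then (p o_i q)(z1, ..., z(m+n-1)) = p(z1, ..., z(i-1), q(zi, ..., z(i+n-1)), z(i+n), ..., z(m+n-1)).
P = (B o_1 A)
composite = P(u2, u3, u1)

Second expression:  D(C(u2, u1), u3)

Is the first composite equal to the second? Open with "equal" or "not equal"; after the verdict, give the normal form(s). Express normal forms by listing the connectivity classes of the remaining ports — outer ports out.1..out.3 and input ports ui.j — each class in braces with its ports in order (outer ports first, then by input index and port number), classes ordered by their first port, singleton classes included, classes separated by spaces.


not equal; the first gives {out.1, out.2, u1.1, u1.2} {out.3, u1.3} {u2.1} {u2.2, u2.3} {u3.1} {u3.2} {u3.3} and the second {out.1, out.2, u3.1} {out.3} {u1.1} {u1.2} {u1.3} {u2.1, u2.3} {u2.2} {u3.2} {u3.3}


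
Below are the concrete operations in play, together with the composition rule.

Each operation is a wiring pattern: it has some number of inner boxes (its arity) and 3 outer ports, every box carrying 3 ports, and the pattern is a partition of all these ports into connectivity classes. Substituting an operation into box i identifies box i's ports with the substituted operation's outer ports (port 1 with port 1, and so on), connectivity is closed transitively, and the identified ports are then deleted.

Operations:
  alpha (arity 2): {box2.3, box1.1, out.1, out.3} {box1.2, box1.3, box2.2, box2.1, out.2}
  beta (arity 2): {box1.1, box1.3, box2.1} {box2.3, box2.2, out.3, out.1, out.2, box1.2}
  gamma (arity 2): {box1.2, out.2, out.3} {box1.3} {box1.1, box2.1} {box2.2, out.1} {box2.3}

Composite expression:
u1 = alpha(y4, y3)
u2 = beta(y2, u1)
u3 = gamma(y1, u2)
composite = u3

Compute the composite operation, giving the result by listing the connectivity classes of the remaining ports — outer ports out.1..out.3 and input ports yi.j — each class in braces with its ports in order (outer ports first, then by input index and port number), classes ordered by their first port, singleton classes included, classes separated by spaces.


Two ports join when wires chain via gamma-identified ports.
composing alpha on (y4, y3), with out.j its own outer ports: {out.1, out.3, y3.3, y4.1} {out.2, y3.1, y3.2, y4.2, y4.3}
composing beta on (y2, y4, y3), with out.j its own outer ports: {out.1, out.2, out.3, y2.1, y2.2, y2.3, y3.1, y3.2, y3.3, y4.1, y4.2, y4.3}
composing gamma on (y1, y2, y4, y3), with out.j its own outer ports: {out.1, y1.1, y2.1, y2.2, y2.3, y3.1, y3.2, y3.3, y4.1, y4.2, y4.3} {out.2, out.3, y1.2} {y1.3}

{out.1, y1.1, y2.1, y2.2, y2.3, y3.1, y3.2, y3.3, y4.1, y4.2, y4.3} {out.2, out.3, y1.2} {y1.3}


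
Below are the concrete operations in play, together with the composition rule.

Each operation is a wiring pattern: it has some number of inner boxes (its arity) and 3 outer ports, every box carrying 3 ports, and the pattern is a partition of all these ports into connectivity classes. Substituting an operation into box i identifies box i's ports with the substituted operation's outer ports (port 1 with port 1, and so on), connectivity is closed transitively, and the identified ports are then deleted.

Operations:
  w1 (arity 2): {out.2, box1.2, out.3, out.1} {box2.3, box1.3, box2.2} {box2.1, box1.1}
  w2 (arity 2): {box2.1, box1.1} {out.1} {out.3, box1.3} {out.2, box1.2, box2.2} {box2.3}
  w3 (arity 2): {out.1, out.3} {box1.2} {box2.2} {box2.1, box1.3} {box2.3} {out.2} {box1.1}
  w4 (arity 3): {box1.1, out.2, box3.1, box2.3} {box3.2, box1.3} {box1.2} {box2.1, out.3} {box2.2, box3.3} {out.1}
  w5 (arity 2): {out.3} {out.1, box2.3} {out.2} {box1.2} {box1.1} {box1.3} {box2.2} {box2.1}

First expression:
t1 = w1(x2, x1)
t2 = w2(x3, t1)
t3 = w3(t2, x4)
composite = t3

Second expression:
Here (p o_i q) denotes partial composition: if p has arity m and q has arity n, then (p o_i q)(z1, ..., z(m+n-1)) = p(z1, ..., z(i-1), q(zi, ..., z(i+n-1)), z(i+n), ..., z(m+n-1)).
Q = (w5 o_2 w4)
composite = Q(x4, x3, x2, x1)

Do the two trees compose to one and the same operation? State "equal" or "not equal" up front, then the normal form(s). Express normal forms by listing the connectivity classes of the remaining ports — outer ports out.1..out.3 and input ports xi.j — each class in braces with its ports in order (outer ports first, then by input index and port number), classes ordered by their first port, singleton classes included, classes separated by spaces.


not equal; first: {out.1, out.3} {out.2} {x1.1, x2.1} {x1.2, x1.3, x2.3} {x2.2, x3.1, x3.2} {x3.3, x4.1} {x4.2} {x4.3}; second: {out.1, x2.1} {out.2} {out.3} {x1.1, x2.3, x3.1} {x1.2, x3.3} {x1.3, x2.2} {x3.2} {x4.1} {x4.2} {x4.3}

Reducing the first expression gives {out.1, out.3} {out.2} {x1.1, x2.1} {x1.2, x1.3, x2.3} {x2.2, x3.1, x3.2} {x3.3, x4.1} {x4.2} {x4.3}
Reducing the second expression gives {out.1, x2.1} {out.2} {out.3} {x1.1, x2.3, x3.1} {x1.2, x3.3} {x1.3, x2.2} {x3.2} {x4.1} {x4.2} {x4.3}
The forms do not match — not equal.


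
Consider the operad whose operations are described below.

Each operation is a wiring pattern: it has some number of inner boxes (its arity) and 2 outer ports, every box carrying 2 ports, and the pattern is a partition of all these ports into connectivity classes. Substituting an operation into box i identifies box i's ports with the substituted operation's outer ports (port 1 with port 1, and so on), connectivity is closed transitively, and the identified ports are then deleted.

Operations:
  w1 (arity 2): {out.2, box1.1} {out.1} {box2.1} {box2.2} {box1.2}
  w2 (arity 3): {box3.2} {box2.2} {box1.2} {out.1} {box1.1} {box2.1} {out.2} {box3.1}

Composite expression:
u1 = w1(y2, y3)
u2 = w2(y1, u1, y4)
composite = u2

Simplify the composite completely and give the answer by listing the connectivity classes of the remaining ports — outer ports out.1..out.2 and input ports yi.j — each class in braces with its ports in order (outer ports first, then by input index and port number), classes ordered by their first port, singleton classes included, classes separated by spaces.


{out.1} {out.2} {y1.1} {y1.2} {y2.1} {y2.2} {y3.1} {y3.2} {y4.1} {y4.2}

Reachability decides: close wires over w2-identified ports.
w1 over (y2, y3) gives {out.1} {out.2, y2.1} {y2.2} {y3.1} {y3.2}, out.j being that stage's outer ports
w2 over (y1, y2, y3, y4) gives {out.1} {out.2} {y1.1} {y1.2} {y2.1} {y2.2} {y3.1} {y3.2} {y4.1} {y4.2}, out.j being that stage's outer ports


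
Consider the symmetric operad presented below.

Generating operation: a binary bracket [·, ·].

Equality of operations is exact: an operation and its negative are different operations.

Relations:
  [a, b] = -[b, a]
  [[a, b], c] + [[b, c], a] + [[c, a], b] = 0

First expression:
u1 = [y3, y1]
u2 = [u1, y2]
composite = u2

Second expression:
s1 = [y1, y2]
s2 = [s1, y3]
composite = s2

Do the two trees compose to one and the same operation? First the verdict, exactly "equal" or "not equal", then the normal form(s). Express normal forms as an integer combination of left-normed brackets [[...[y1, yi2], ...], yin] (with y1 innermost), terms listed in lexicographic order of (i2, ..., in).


Normal form of the first expression: -[[y1, y3], y2]
Normal form of the second expression: [[y1, y2], y3]
Distinct normal forms: not equal.

not equal: they reduce to -[[y1, y3], y2] and [[y1, y2], y3]


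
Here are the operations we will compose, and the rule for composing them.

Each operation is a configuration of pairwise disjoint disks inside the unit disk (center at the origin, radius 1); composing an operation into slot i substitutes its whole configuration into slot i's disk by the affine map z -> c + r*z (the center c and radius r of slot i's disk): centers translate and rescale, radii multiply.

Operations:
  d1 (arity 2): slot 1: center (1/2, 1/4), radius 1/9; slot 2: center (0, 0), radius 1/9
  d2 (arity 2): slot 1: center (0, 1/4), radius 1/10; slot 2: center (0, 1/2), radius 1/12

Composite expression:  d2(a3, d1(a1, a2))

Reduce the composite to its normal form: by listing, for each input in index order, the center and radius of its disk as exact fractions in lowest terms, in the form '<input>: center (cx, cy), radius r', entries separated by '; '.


Each a-disk chains the slot maps above it in d2; radii multiply.
a3 passes through 1 substitution, ending at center (0, 1/4), radius 1/10
a1 passes through 2 substitutions, ending at center (1/24, 25/48), radius 1/108
a2 passes through 2 substitutions, ending at center (0, 1/2), radius 1/108

a1: center (1/24, 25/48), radius 1/108; a2: center (0, 1/2), radius 1/108; a3: center (0, 1/4), radius 1/10


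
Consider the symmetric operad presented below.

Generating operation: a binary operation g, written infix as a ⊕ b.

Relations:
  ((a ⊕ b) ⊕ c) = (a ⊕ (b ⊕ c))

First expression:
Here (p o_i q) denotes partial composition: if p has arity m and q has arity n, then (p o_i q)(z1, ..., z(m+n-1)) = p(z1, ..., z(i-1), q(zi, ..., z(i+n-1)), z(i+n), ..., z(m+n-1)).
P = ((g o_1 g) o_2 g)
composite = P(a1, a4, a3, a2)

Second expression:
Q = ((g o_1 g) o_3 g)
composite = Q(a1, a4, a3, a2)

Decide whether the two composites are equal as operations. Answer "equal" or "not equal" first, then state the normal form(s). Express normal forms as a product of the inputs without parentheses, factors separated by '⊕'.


equal: each reduces to a1 ⊕ a4 ⊕ a3 ⊕ a2

The first expression reduces to a1 ⊕ a4 ⊕ a3 ⊕ a2
The second expression reduces to a1 ⊕ a4 ⊕ a3 ⊕ a2
One common form — equal.


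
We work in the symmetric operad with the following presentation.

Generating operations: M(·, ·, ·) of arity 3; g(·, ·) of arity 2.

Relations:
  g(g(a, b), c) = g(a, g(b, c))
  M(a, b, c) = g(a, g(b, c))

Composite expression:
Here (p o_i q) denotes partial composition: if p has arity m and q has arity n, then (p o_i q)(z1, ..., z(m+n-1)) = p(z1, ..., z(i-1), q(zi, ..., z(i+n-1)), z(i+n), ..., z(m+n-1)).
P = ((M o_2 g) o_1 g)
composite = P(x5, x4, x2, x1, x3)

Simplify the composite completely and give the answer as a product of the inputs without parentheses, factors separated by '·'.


x5 · x4 · x2 · x1 · x3

The M-tree's shape is irrelevant; the x-reading-order decides.
g(x5, x4) spells out as x5 · x4
g(x2, x1) spells out as x2 · x1
M(g(x5, x4), g(x2, x1), x3) spells out as x5 · x4 · x2 · x1 · x3


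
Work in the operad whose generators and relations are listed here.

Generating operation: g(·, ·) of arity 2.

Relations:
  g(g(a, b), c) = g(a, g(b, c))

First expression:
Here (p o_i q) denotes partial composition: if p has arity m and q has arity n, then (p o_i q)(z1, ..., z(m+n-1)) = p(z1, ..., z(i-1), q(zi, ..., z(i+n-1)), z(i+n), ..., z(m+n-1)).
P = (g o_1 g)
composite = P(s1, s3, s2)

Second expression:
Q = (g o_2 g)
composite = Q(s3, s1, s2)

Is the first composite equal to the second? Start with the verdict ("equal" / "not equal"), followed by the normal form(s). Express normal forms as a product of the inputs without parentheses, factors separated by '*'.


not equal — first s1 * s3 * s2, second s3 * s1 * s2

Reducing the first expression gives s1 * s3 * s2
Reducing the second expression gives s3 * s1 * s2
No match — not equal.


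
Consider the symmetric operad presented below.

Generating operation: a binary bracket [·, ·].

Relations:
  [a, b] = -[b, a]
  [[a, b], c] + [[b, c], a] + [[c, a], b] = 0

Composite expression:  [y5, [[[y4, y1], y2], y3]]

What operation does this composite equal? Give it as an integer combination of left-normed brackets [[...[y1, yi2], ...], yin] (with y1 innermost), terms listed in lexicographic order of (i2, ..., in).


[[[[y1, y4], y2], y3], y5]


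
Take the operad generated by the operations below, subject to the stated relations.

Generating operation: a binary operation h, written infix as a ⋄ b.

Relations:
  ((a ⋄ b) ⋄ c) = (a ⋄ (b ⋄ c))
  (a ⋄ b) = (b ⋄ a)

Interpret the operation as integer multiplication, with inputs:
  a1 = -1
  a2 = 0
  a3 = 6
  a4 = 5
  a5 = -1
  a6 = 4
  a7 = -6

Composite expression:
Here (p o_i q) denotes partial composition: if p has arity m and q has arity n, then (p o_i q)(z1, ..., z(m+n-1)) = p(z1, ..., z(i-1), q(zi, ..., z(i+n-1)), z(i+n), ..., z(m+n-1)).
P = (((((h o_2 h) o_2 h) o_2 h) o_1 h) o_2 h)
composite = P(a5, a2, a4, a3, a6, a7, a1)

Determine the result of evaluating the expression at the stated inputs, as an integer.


0

(a2 ⋄ a4) = 0
(a5 ⋄ (a2 ⋄ a4)) = 0
(a3 ⋄ a6) = 24
((a3 ⋄ a6) ⋄ a7) = -144
(((a3 ⋄ a6) ⋄ a7) ⋄ a1) = 144
((a5 ⋄ (a2 ⋄ a4)) ⋄ (((a3 ⋄ a6) ⋄ a7) ⋄ a1)) = 0


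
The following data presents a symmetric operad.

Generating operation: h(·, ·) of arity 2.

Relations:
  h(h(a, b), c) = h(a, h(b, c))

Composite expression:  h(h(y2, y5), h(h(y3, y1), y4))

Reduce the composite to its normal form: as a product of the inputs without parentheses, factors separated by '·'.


Associativity of h dissolves the nesting; only the y-input order survives.
h(y2, y5) spells out as y2 · y5
h(y3, y1) spells out as y3 · y1
h(h(y3, y1), y4) spells out as y3 · y1 · y4
h(h(y2, y5), h(h(y3, y1), y4)) spells out as y2 · y5 · y3 · y1 · y4

y2 · y5 · y3 · y1 · y4


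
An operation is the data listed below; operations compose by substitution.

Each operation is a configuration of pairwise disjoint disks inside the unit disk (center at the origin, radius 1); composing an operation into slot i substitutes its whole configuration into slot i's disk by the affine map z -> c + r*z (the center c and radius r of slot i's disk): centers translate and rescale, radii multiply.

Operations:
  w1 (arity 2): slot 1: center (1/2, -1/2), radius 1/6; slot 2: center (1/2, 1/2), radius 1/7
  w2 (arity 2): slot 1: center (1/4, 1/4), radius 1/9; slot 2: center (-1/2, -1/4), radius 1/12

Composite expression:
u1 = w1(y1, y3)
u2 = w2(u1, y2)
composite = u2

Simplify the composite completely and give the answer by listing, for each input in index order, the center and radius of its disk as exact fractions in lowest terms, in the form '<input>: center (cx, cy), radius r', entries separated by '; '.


y1: center (11/36, 7/36), radius 1/54; y2: center (-1/2, -1/4), radius 1/12; y3: center (11/36, 11/36), radius 1/63

Nesting under w2 composes maps z -> c + r*z down each y-path.
input y1: applying the 2 nested substitutions gives center (11/36, 7/36), radius 1/54
input y3: applying the 2 nested substitutions gives center (11/36, 11/36), radius 1/63
input y2: applying the 1 nested substitution gives center (-1/2, -1/4), radius 1/12


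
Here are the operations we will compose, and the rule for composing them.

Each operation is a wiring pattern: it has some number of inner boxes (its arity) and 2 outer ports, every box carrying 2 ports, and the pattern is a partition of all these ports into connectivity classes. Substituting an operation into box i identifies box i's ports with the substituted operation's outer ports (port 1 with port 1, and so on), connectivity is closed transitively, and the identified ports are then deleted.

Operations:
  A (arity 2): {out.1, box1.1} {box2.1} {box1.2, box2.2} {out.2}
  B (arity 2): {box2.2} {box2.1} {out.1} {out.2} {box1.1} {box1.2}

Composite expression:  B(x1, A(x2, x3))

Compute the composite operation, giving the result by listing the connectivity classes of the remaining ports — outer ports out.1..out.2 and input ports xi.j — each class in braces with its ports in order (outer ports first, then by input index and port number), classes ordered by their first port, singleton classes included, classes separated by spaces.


{out.1} {out.2} {x1.1} {x1.2} {x2.1} {x2.2, x3.2} {x3.1}

Substituting into B glues patterns; closure does the rest.
A over (x2, x3) gives {out.1, x2.1} {out.2} {x2.2, x3.2} {x3.1}, out.j being that stage's outer ports
B over (x1, x2, x3) gives {out.1} {out.2} {x1.1} {x1.2} {x2.1} {x2.2, x3.2} {x3.1}, out.j being that stage's outer ports


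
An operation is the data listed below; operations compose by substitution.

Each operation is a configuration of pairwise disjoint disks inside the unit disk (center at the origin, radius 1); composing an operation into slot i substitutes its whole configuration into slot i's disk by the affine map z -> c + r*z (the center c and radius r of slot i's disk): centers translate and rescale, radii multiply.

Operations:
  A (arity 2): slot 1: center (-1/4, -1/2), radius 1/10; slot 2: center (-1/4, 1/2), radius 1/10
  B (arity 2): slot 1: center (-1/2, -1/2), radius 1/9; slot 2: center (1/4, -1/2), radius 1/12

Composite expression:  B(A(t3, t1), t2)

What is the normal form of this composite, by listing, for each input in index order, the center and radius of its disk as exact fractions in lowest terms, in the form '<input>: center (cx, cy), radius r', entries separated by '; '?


t1: center (-19/36, -4/9), radius 1/90; t2: center (1/4, -1/2), radius 1/12; t3: center (-19/36, -5/9), radius 1/90

Only the slot chain above each t matters under B; compose those maps.
tracing t3 down its 2-map path: center (-19/36, -5/9), radius 1/90
tracing t1 down its 2-map path: center (-19/36, -4/9), radius 1/90
tracing t2 down its 1-map path: center (1/4, -1/2), radius 1/12


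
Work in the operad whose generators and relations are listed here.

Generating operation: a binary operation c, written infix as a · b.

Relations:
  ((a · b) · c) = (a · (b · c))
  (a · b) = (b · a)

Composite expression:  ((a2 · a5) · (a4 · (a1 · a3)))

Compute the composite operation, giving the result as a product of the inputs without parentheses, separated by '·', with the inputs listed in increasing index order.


a1 · a2 · a3 · a4 · a5

Any arrangement under c is one operation, so sort the a-inputs.
(a2 · a5) unparenthesizes to a2 · a5
(a1 · a3) unparenthesizes to a1 · a3
(a4 · (a1 · a3)) unparenthesizes to a4 · a1 · a3
((a2 · a5) · (a4 · (a1 · a3))) unparenthesizes to a2 · a5 · a4 · a1 · a3
commutativity sorts the factors: a1 · a2 · a3 · a4 · a5


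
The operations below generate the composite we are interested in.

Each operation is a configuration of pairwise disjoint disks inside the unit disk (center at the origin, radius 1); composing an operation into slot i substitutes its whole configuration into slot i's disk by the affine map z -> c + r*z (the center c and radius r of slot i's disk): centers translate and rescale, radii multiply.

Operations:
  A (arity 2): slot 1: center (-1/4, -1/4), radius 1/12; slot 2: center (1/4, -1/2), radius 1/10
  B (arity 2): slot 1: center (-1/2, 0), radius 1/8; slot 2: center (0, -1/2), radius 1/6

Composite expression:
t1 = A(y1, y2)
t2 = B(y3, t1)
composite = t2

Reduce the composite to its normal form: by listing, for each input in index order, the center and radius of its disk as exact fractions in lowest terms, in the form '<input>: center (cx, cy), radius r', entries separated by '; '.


y1: center (-1/24, -13/24), radius 1/72; y2: center (1/24, -7/12), radius 1/60; y3: center (-1/2, 0), radius 1/8

Nesting under B composes maps z -> c + r*z down each y-path.
y3 passes through 1 substitution, ending at center (-1/2, 0), radius 1/8
y1 passes through 2 substitutions, ending at center (-1/24, -13/24), radius 1/72
y2 passes through 2 substitutions, ending at center (1/24, -7/12), radius 1/60


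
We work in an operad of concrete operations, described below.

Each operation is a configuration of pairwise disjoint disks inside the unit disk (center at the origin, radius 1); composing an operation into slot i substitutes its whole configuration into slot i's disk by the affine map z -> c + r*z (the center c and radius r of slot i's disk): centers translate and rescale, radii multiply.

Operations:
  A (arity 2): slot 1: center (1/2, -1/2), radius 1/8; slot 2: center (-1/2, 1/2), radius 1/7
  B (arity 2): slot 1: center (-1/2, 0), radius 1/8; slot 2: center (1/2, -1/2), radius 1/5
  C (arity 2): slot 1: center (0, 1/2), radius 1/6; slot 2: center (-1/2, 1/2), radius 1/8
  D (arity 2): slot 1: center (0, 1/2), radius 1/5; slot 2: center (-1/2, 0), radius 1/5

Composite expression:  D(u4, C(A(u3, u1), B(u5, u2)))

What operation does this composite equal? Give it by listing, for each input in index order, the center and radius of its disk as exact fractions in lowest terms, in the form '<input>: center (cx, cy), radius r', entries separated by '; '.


u1: center (-31/60, 7/60), radius 1/210; u2: center (-47/80, 7/80), radius 1/200; u3: center (-29/60, 1/12), radius 1/240; u4: center (0, 1/2), radius 1/5; u5: center (-49/80, 1/10), radius 1/320


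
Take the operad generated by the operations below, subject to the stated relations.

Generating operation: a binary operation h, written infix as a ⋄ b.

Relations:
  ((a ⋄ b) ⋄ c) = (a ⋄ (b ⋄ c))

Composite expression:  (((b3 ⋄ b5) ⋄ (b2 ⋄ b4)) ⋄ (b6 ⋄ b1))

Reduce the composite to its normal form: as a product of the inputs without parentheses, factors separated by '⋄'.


b3 ⋄ b5 ⋄ b2 ⋄ b4 ⋄ b6 ⋄ b1


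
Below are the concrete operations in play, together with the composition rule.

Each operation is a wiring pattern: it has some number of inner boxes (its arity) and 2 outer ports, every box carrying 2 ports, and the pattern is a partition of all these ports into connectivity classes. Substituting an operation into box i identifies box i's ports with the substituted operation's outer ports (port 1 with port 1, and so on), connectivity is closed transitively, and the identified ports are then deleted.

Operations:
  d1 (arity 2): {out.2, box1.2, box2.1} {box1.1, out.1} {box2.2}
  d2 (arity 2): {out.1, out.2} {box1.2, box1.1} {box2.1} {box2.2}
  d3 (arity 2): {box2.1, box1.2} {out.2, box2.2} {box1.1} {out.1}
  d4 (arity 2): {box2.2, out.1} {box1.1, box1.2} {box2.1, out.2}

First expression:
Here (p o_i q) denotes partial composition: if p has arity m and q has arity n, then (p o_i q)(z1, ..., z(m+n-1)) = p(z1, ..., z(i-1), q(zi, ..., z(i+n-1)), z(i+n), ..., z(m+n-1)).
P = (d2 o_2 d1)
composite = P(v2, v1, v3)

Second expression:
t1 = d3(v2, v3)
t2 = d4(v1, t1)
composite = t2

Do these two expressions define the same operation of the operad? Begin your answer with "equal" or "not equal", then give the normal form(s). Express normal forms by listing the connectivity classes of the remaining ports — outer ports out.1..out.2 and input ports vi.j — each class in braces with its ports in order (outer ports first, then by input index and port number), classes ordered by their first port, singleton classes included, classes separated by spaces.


not equal; the first gives {out.1, out.2} {v1.1} {v1.2, v3.1} {v2.1, v2.2} {v3.2} and the second {out.1, v3.2} {out.2} {v1.1, v1.2} {v2.1} {v2.2, v3.1}

The first expression, normalized: {out.1, out.2} {v1.1} {v1.2, v3.1} {v2.1, v2.2} {v3.2}
The second expression, normalized: {out.1, v3.2} {out.2} {v1.1, v1.2} {v2.1} {v2.2, v3.1}
They disagree, so not equal.


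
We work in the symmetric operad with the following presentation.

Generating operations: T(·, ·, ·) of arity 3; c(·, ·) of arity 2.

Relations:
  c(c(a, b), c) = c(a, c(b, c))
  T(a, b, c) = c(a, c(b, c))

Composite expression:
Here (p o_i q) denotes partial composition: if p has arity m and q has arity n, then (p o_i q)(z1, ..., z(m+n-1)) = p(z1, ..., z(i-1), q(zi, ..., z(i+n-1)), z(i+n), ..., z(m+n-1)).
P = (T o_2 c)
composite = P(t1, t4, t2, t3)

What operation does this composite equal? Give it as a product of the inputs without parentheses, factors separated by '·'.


t1 · t4 · t2 · t3

Associativity of T dissolves the nesting; only the t-input order survives.
c(t4, t2) spells out as t4 · t2
T(t1, c(t4, t2), t3) spells out as t1 · t4 · t2 · t3


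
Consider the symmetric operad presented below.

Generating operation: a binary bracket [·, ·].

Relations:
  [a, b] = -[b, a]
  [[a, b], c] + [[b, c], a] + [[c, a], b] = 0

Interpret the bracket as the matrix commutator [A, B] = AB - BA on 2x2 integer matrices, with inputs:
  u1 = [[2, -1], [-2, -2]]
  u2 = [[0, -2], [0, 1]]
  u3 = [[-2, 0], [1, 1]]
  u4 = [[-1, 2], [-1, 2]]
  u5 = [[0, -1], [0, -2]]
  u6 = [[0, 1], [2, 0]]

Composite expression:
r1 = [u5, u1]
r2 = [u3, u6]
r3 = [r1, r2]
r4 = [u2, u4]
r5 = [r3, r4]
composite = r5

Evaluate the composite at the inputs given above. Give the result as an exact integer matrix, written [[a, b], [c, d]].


[u5, u1] = [[2, 2], [4, -2]]
[u3, u6] = [[-1, -3], [6, 1]]
[[u5, u1], [u3, u6]] = [[24, -8], [-32, -24]]
[u2, u4] = [[2, -8], [-1, -2]]
[[[u5, u1], [u3, u6]], [u2, u4]] = [[-248, -352], [-80, 248]]

[[-248, -352], [-80, 248]]
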